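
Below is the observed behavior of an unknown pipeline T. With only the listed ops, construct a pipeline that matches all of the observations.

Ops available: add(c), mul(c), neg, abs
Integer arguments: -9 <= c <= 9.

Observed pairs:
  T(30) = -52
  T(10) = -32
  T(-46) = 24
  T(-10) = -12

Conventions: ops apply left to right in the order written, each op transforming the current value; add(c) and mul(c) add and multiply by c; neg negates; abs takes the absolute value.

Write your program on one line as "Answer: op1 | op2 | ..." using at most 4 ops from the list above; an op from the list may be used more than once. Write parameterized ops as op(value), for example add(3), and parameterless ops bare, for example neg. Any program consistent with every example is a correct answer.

neg | add(-6) | add(-9) | add(-7)

Check, running the answer program on each example:
  30 -> -30 -> -36 -> -45 -> -52
  10 -> -10 -> -16 -> -25 -> -32
  -46 -> 46 -> 40 -> 31 -> 24
  -10 -> 10 -> 4 -> -5 -> -12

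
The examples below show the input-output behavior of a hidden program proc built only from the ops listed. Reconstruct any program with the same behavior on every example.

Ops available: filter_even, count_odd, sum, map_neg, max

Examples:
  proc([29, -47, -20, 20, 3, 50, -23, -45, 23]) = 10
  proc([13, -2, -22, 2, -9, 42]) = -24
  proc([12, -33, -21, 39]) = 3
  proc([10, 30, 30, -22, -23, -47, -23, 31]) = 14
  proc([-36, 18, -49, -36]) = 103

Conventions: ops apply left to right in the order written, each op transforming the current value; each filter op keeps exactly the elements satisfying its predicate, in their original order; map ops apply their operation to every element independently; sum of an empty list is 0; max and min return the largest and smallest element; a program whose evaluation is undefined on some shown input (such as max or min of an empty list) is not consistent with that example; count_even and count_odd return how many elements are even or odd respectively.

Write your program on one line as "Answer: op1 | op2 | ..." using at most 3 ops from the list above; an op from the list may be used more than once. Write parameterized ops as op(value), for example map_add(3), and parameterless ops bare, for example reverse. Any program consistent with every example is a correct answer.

map_neg | sum

Check, running the answer program on each example:
  [29, -47, -20, 20, 3, 50, -23, -45, 23] -> [-29, 47, 20, -20, -3, -50, 23, 45, -23] -> 10
  [13, -2, -22, 2, -9, 42] -> [-13, 2, 22, -2, 9, -42] -> -24
  [12, -33, -21, 39] -> [-12, 33, 21, -39] -> 3
  [10, 30, 30, -22, -23, -47, -23, 31] -> [-10, -30, -30, 22, 23, 47, 23, -31] -> 14
  [-36, 18, -49, -36] -> [36, -18, 49, 36] -> 103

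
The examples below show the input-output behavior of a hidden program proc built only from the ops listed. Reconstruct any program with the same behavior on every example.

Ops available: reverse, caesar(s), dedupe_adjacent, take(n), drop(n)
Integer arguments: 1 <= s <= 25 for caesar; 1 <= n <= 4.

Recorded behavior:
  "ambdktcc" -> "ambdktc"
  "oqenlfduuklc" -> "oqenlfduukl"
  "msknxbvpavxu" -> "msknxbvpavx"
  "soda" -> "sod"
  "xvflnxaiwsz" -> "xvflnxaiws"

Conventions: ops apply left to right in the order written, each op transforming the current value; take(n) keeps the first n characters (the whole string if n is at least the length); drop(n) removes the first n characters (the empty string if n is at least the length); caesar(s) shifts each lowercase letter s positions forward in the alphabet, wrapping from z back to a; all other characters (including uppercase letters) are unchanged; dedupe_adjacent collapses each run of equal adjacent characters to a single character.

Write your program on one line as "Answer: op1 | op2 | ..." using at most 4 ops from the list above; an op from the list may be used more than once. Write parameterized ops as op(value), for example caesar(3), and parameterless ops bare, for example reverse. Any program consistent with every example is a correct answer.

reverse | drop(1) | reverse

Check, running the answer program on each example:
  "ambdktcc" -> "cctkdbma" -> "ctkdbma" -> "ambdktc"
  "oqenlfduuklc" -> "clkuudflneqo" -> "lkuudflneqo" -> "oqenlfduukl"
  "msknxbvpavxu" -> "uxvapvbxnksm" -> "xvapvbxnksm" -> "msknxbvpavx"
  "soda" -> "ados" -> "dos" -> "sod"
  "xvflnxaiwsz" -> "zswiaxnlfvx" -> "swiaxnlfvx" -> "xvflnxaiws"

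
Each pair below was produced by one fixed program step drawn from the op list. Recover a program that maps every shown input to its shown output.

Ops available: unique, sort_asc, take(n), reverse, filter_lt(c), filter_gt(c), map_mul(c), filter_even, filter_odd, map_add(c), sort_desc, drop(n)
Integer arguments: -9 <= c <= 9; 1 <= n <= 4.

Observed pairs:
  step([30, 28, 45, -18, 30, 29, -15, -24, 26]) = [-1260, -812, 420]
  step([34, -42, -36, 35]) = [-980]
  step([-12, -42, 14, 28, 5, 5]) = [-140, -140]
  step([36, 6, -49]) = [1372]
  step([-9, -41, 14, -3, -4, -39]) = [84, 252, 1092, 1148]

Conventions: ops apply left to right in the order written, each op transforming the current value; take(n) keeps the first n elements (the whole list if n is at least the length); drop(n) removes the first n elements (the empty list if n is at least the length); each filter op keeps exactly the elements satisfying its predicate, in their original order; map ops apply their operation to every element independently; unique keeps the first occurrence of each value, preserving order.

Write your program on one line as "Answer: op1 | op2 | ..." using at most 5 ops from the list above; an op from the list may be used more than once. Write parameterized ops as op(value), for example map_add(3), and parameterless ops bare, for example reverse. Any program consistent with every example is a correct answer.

filter_odd | map_mul(-4) | map_mul(7) | sort_asc

Check, running the answer program on each example:
  [30, 28, 45, -18, 30, 29, -15, -24, 26] -> [45, 29, -15] -> [-180, -116, 60] -> [-1260, -812, 420] -> [-1260, -812, 420]
  [34, -42, -36, 35] -> [35] -> [-140] -> [-980] -> [-980]
  [-12, -42, 14, 28, 5, 5] -> [5, 5] -> [-20, -20] -> [-140, -140] -> [-140, -140]
  [36, 6, -49] -> [-49] -> [196] -> [1372] -> [1372]
  [-9, -41, 14, -3, -4, -39] -> [-9, -41, -3, -39] -> [36, 164, 12, 156] -> [252, 1148, 84, 1092] -> [84, 252, 1092, 1148]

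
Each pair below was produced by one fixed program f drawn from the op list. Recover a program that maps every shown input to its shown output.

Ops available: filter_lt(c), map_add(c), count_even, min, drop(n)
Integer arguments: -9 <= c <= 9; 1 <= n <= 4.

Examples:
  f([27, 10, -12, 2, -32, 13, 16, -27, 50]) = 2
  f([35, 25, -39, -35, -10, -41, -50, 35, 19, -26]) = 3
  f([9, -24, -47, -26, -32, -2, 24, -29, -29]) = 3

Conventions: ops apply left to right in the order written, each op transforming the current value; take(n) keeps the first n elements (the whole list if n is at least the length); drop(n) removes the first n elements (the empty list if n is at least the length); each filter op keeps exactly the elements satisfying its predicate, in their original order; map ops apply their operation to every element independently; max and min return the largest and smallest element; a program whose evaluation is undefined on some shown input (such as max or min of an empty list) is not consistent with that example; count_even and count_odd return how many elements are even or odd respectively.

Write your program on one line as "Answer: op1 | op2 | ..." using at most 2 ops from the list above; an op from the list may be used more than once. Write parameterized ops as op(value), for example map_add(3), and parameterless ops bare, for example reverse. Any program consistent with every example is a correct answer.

filter_lt(-3) | count_even

Check, running the answer program on each example:
  [27, 10, -12, 2, -32, 13, 16, -27, 50] -> [-12, -32, -27] -> 2
  [35, 25, -39, -35, -10, -41, -50, 35, 19, -26] -> [-39, -35, -10, -41, -50, -26] -> 3
  [9, -24, -47, -26, -32, -2, 24, -29, -29] -> [-24, -47, -26, -32, -29, -29] -> 3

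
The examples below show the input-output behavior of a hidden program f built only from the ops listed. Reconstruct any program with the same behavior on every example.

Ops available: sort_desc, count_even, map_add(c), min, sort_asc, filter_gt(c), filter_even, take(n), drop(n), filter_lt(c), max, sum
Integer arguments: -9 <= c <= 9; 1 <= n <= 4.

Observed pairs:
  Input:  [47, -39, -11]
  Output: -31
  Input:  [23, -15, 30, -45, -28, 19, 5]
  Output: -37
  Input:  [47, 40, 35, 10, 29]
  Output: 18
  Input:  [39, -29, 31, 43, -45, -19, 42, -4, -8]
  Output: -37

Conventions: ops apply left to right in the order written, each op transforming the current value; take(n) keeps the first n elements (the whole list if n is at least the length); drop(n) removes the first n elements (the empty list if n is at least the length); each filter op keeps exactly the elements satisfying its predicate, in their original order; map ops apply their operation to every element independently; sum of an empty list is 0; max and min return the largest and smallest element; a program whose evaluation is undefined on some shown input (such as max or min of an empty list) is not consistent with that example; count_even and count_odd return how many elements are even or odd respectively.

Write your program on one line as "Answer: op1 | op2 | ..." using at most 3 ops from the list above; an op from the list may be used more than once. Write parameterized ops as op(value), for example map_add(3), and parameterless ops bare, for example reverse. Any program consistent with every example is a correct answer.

sort_desc | map_add(8) | min

Check, running the answer program on each example:
  [47, -39, -11] -> [47, -11, -39] -> [55, -3, -31] -> -31
  [23, -15, 30, -45, -28, 19, 5] -> [30, 23, 19, 5, -15, -28, -45] -> [38, 31, 27, 13, -7, -20, -37] -> -37
  [47, 40, 35, 10, 29] -> [47, 40, 35, 29, 10] -> [55, 48, 43, 37, 18] -> 18
  [39, -29, 31, 43, -45, -19, 42, -4, -8] -> [43, 42, 39, 31, -4, -8, -19, -29, -45] -> [51, 50, 47, 39, 4, 0, -11, -21, -37] -> -37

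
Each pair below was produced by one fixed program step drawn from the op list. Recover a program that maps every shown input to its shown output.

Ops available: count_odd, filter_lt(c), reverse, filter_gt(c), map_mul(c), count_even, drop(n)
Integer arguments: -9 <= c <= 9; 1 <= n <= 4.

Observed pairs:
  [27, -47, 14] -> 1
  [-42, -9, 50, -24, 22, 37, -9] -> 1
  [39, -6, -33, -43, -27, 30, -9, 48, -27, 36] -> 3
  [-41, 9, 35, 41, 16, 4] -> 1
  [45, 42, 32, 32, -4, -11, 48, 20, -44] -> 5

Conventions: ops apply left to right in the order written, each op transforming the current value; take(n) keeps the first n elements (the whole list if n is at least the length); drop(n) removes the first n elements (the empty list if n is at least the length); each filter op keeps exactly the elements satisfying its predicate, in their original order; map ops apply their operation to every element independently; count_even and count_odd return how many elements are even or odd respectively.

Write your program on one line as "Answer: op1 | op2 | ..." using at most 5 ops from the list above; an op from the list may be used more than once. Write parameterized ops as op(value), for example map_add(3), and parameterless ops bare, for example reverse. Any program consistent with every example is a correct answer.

map_mul(-1) | filter_lt(-6) | drop(1) | map_mul(-3) | count_even

Check, running the answer program on each example:
  [27, -47, 14] -> [-27, 47, -14] -> [-27, -14] -> [-14] -> [42] -> 1
  [-42, -9, 50, -24, 22, 37, -9] -> [42, 9, -50, 24, -22, -37, 9] -> [-50, -22, -37] -> [-22, -37] -> [66, 111] -> 1
  [39, -6, -33, -43, -27, 30, -9, 48, -27, 36] -> [-39, 6, 33, 43, 27, -30, 9, -48, 27, -36] -> [-39, -30, -48, -36] -> [-30, -48, -36] -> [90, 144, 108] -> 3
  [-41, 9, 35, 41, 16, 4] -> [41, -9, -35, -41, -16, -4] -> [-9, -35, -41, -16] -> [-35, -41, -16] -> [105, 123, 48] -> 1
  [45, 42, 32, 32, -4, -11, 48, 20, -44] -> [-45, -42, -32, -32, 4, 11, -48, -20, 44] -> [-45, -42, -32, -32, -48, -20] -> [-42, -32, -32, -48, -20] -> [126, 96, 96, 144, 60] -> 5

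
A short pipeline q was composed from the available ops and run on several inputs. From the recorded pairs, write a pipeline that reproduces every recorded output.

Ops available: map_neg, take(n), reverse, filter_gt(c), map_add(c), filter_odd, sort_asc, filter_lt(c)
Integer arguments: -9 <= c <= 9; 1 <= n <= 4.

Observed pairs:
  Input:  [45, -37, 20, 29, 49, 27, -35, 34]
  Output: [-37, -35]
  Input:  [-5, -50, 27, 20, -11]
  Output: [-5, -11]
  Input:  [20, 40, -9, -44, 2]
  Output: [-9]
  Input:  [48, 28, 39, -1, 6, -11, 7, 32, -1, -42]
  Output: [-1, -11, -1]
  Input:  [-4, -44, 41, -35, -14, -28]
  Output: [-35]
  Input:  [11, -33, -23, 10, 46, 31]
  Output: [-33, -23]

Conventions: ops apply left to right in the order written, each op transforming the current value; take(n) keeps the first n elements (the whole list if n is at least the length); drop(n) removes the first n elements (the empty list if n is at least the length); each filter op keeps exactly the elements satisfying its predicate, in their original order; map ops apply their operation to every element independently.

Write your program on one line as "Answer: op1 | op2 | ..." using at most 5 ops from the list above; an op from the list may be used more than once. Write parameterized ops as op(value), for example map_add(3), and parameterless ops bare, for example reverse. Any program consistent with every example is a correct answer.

filter_lt(6) | reverse | take(4) | reverse | filter_odd

Check, running the answer program on each example:
  [45, -37, 20, 29, 49, 27, -35, 34] -> [-37, -35] -> [-35, -37] -> [-35, -37] -> [-37, -35] -> [-37, -35]
  [-5, -50, 27, 20, -11] -> [-5, -50, -11] -> [-11, -50, -5] -> [-11, -50, -5] -> [-5, -50, -11] -> [-5, -11]
  [20, 40, -9, -44, 2] -> [-9, -44, 2] -> [2, -44, -9] -> [2, -44, -9] -> [-9, -44, 2] -> [-9]
  [48, 28, 39, -1, 6, -11, 7, 32, -1, -42] -> [-1, -11, -1, -42] -> [-42, -1, -11, -1] -> [-42, -1, -11, -1] -> [-1, -11, -1, -42] -> [-1, -11, -1]
  [-4, -44, 41, -35, -14, -28] -> [-4, -44, -35, -14, -28] -> [-28, -14, -35, -44, -4] -> [-28, -14, -35, -44] -> [-44, -35, -14, -28] -> [-35]
  [11, -33, -23, 10, 46, 31] -> [-33, -23] -> [-23, -33] -> [-23, -33] -> [-33, -23] -> [-33, -23]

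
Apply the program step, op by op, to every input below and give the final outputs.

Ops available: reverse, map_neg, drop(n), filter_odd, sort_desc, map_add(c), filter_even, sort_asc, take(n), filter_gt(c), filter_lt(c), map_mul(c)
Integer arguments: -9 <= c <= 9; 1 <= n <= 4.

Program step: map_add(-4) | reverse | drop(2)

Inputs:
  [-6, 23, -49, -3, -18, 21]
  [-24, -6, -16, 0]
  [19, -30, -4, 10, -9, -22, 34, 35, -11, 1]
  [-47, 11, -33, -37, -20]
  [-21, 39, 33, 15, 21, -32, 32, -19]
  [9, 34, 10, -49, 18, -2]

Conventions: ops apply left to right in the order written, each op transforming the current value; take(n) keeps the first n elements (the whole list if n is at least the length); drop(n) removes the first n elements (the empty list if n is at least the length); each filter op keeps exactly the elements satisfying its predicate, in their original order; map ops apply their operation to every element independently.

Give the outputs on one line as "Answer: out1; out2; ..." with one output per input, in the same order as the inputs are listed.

[-7, -53, 19, -10]; [-10, -28]; [31, 30, -26, -13, 6, -8, -34, 15]; [-37, 7, -51]; [-36, 17, 11, 29, 35, -25]; [-53, 6, 30, 5]

Execution, op by op:
  [-6, 23, -49, -3, -18, 21] -> [-10, 19, -53, -7, -22, 17] -> [17, -22, -7, -53, 19, -10] -> [-7, -53, 19, -10]
  [-24, -6, -16, 0] -> [-28, -10, -20, -4] -> [-4, -20, -10, -28] -> [-10, -28]
  [19, -30, -4, 10, -9, -22, 34, 35, -11, 1] -> [15, -34, -8, 6, -13, -26, 30, 31, -15, -3] -> [-3, -15, 31, 30, -26, -13, 6, -8, -34, 15] -> [31, 30, -26, -13, 6, -8, -34, 15]
  [-47, 11, -33, -37, -20] -> [-51, 7, -37, -41, -24] -> [-24, -41, -37, 7, -51] -> [-37, 7, -51]
  [-21, 39, 33, 15, 21, -32, 32, -19] -> [-25, 35, 29, 11, 17, -36, 28, -23] -> [-23, 28, -36, 17, 11, 29, 35, -25] -> [-36, 17, 11, 29, 35, -25]
  [9, 34, 10, -49, 18, -2] -> [5, 30, 6, -53, 14, -6] -> [-6, 14, -53, 6, 30, 5] -> [-53, 6, 30, 5]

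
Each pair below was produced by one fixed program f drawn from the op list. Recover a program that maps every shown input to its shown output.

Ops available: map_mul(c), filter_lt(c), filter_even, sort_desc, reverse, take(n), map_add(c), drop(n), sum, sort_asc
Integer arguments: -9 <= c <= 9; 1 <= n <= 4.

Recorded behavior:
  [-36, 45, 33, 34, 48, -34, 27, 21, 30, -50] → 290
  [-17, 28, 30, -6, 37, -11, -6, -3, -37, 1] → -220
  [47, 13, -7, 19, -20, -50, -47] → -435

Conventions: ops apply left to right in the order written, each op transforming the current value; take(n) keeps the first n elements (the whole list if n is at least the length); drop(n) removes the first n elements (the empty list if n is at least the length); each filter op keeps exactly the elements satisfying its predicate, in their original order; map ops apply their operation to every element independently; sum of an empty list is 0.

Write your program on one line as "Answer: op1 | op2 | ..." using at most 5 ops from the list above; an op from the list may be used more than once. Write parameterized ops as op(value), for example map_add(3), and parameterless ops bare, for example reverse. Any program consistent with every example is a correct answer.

map_add(-6) | reverse | map_mul(5) | sum

Check, running the answer program on each example:
  [-36, 45, 33, 34, 48, -34, 27, 21, 30, -50] -> [-42, 39, 27, 28, 42, -40, 21, 15, 24, -56] -> [-56, 24, 15, 21, -40, 42, 28, 27, 39, -42] -> [-280, 120, 75, 105, -200, 210, 140, 135, 195, -210] -> 290
  [-17, 28, 30, -6, 37, -11, -6, -3, -37, 1] -> [-23, 22, 24, -12, 31, -17, -12, -9, -43, -5] -> [-5, -43, -9, -12, -17, 31, -12, 24, 22, -23] -> [-25, -215, -45, -60, -85, 155, -60, 120, 110, -115] -> -220
  [47, 13, -7, 19, -20, -50, -47] -> [41, 7, -13, 13, -26, -56, -53] -> [-53, -56, -26, 13, -13, 7, 41] -> [-265, -280, -130, 65, -65, 35, 205] -> -435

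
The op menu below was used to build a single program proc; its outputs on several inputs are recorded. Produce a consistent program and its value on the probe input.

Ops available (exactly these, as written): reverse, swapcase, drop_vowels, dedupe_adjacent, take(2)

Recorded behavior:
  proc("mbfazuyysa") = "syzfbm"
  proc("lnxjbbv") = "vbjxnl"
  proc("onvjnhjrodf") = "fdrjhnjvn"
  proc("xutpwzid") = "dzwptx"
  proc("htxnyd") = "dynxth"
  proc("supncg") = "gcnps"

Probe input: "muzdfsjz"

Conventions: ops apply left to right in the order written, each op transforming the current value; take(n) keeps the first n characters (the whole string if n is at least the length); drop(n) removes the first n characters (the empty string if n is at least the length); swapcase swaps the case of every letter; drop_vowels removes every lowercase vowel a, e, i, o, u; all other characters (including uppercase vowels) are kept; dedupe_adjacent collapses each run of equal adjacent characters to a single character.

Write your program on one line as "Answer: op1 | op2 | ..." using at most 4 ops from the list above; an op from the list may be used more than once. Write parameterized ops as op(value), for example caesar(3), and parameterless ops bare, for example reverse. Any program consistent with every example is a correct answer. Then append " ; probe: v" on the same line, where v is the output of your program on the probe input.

reverse | drop_vowels | dedupe_adjacent ; probe: "zjsfdzm"

Check, running the answer program on each example:
  "mbfazuyysa" -> "asyyuzafbm" -> "syyzfbm" -> "syzfbm"
  "lnxjbbv" -> "vbbjxnl" -> "vbbjxnl" -> "vbjxnl"
  "onvjnhjrodf" -> "fdorjhnjvno" -> "fdrjhnjvn" -> "fdrjhnjvn"
  "xutpwzid" -> "dizwptux" -> "dzwptx" -> "dzwptx"
  "htxnyd" -> "dynxth" -> "dynxth" -> "dynxth"
  "supncg" -> "gcnpus" -> "gcnps" -> "gcnps"
  probe: "muzdfsjz" -> "zjsfdzum" -> "zjsfdzm" -> "zjsfdzm"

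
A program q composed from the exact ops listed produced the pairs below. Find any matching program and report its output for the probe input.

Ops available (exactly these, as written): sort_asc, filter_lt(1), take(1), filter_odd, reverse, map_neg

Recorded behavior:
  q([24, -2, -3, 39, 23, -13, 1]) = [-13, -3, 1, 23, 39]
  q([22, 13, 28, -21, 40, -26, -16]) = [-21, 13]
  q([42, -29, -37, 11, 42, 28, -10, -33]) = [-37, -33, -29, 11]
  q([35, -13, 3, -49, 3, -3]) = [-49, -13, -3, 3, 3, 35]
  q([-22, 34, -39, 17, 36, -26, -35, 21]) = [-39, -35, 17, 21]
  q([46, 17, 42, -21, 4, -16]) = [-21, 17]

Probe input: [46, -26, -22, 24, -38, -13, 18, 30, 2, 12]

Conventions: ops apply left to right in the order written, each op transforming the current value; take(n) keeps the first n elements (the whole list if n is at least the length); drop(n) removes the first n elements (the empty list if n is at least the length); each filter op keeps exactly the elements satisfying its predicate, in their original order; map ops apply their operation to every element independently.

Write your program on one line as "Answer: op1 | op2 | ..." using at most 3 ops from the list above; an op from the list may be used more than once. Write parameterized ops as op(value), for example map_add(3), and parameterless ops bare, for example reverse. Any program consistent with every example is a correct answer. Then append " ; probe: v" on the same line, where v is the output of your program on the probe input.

filter_odd | reverse | sort_asc ; probe: [-13]

Check, running the answer program on each example:
  [24, -2, -3, 39, 23, -13, 1] -> [-3, 39, 23, -13, 1] -> [1, -13, 23, 39, -3] -> [-13, -3, 1, 23, 39]
  [22, 13, 28, -21, 40, -26, -16] -> [13, -21] -> [-21, 13] -> [-21, 13]
  [42, -29, -37, 11, 42, 28, -10, -33] -> [-29, -37, 11, -33] -> [-33, 11, -37, -29] -> [-37, -33, -29, 11]
  [35, -13, 3, -49, 3, -3] -> [35, -13, 3, -49, 3, -3] -> [-3, 3, -49, 3, -13, 35] -> [-49, -13, -3, 3, 3, 35]
  [-22, 34, -39, 17, 36, -26, -35, 21] -> [-39, 17, -35, 21] -> [21, -35, 17, -39] -> [-39, -35, 17, 21]
  [46, 17, 42, -21, 4, -16] -> [17, -21] -> [-21, 17] -> [-21, 17]
  probe: [46, -26, -22, 24, -38, -13, 18, 30, 2, 12] -> [-13] -> [-13] -> [-13]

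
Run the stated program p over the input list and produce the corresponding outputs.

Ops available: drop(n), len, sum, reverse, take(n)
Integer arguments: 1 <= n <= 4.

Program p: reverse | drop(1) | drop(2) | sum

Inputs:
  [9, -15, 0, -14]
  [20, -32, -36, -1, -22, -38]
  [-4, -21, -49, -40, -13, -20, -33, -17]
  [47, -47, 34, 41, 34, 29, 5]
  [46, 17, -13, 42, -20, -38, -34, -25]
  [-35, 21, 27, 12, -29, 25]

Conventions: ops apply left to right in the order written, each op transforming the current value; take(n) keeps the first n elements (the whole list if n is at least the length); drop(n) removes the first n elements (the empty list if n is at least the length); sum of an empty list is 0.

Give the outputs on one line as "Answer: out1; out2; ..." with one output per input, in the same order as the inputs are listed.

9; -48; -127; 75; 72; 13

Execution, op by op:
  [9, -15, 0, -14] -> [-14, 0, -15, 9] -> [0, -15, 9] -> [9] -> 9
  [20, -32, -36, -1, -22, -38] -> [-38, -22, -1, -36, -32, 20] -> [-22, -1, -36, -32, 20] -> [-36, -32, 20] -> -48
  [-4, -21, -49, -40, -13, -20, -33, -17] -> [-17, -33, -20, -13, -40, -49, -21, -4] -> [-33, -20, -13, -40, -49, -21, -4] -> [-13, -40, -49, -21, -4] -> -127
  [47, -47, 34, 41, 34, 29, 5] -> [5, 29, 34, 41, 34, -47, 47] -> [29, 34, 41, 34, -47, 47] -> [41, 34, -47, 47] -> 75
  [46, 17, -13, 42, -20, -38, -34, -25] -> [-25, -34, -38, -20, 42, -13, 17, 46] -> [-34, -38, -20, 42, -13, 17, 46] -> [-20, 42, -13, 17, 46] -> 72
  [-35, 21, 27, 12, -29, 25] -> [25, -29, 12, 27, 21, -35] -> [-29, 12, 27, 21, -35] -> [27, 21, -35] -> 13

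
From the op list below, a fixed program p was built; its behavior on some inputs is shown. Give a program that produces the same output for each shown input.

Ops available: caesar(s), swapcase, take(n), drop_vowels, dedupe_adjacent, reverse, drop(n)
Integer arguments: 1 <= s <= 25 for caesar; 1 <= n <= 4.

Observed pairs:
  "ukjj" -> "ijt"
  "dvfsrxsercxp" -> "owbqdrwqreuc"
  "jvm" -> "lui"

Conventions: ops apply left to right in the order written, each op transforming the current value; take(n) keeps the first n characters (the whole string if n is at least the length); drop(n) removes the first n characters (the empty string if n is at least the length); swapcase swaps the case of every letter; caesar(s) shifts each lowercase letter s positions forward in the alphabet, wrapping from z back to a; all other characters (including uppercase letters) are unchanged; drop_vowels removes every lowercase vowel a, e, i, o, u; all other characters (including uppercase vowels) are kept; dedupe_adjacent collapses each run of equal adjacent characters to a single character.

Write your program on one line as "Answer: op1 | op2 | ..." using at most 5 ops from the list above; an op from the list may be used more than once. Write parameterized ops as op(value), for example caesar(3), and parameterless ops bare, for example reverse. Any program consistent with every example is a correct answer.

dedupe_adjacent | reverse | caesar(23) | caesar(2)

Check, running the answer program on each example:
  "ukjj" -> "ukj" -> "jku" -> "ghr" -> "ijt"
  "dvfsrxsercxp" -> "dvfsrxsercxp" -> "pxcresxrsfvd" -> "muzobpuopcsa" -> "owbqdrwqreuc"
  "jvm" -> "jvm" -> "mvj" -> "jsg" -> "lui"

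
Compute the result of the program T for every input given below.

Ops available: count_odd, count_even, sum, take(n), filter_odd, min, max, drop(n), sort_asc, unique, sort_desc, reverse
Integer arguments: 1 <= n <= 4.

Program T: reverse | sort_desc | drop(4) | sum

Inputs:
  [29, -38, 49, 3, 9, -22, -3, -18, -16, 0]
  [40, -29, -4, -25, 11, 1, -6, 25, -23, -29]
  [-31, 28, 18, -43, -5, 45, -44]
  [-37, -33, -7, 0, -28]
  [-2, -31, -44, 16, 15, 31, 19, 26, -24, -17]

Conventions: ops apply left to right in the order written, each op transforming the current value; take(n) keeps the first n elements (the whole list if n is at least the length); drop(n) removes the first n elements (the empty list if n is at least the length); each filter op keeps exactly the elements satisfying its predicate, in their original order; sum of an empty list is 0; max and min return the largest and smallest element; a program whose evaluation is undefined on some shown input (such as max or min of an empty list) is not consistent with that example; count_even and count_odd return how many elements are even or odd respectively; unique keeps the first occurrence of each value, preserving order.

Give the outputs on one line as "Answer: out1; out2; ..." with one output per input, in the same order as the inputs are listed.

-97; -116; -118; -37; -103

Execution, op by op:
  [29, -38, 49, 3, 9, -22, -3, -18, -16, 0] -> [0, -16, -18, -3, -22, 9, 3, 49, -38, 29] -> [49, 29, 9, 3, 0, -3, -16, -18, -22, -38] -> [0, -3, -16, -18, -22, -38] -> -97
  [40, -29, -4, -25, 11, 1, -6, 25, -23, -29] -> [-29, -23, 25, -6, 1, 11, -25, -4, -29, 40] -> [40, 25, 11, 1, -4, -6, -23, -25, -29, -29] -> [-4, -6, -23, -25, -29, -29] -> -116
  [-31, 28, 18, -43, -5, 45, -44] -> [-44, 45, -5, -43, 18, 28, -31] -> [45, 28, 18, -5, -31, -43, -44] -> [-31, -43, -44] -> -118
  [-37, -33, -7, 0, -28] -> [-28, 0, -7, -33, -37] -> [0, -7, -28, -33, -37] -> [-37] -> -37
  [-2, -31, -44, 16, 15, 31, 19, 26, -24, -17] -> [-17, -24, 26, 19, 31, 15, 16, -44, -31, -2] -> [31, 26, 19, 16, 15, -2, -17, -24, -31, -44] -> [15, -2, -17, -24, -31, -44] -> -103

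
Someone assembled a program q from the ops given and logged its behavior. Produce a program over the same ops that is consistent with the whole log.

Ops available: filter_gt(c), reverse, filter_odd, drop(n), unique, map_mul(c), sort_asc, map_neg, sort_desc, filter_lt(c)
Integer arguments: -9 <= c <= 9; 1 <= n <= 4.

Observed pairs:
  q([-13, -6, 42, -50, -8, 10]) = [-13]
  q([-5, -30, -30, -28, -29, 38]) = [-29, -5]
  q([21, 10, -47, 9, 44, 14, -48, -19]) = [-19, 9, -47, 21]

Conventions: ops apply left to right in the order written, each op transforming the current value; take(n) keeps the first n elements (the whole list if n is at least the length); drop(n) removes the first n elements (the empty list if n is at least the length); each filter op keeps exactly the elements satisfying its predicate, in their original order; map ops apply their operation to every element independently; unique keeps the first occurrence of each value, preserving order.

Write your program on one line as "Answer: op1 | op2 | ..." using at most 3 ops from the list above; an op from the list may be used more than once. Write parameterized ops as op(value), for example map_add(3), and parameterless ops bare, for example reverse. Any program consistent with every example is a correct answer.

filter_odd | reverse

Check, running the answer program on each example:
  [-13, -6, 42, -50, -8, 10] -> [-13] -> [-13]
  [-5, -30, -30, -28, -29, 38] -> [-5, -29] -> [-29, -5]
  [21, 10, -47, 9, 44, 14, -48, -19] -> [21, -47, 9, -19] -> [-19, 9, -47, 21]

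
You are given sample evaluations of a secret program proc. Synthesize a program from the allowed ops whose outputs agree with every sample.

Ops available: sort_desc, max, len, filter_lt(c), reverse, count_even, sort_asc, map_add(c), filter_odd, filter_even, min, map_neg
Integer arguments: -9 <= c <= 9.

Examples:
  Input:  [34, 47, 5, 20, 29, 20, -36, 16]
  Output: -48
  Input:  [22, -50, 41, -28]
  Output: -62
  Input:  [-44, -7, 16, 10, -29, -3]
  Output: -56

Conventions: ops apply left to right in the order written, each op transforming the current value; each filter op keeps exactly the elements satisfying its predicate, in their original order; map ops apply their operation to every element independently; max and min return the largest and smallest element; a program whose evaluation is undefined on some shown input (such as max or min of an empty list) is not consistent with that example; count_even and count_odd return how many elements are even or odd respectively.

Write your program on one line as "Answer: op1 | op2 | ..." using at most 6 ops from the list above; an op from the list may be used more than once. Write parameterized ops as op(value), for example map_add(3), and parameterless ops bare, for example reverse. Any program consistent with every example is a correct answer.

filter_lt(4) | map_add(-5) | sort_asc | map_add(-1) | map_add(-6) | min

Check, running the answer program on each example:
  [34, 47, 5, 20, 29, 20, -36, 16] -> [-36] -> [-41] -> [-41] -> [-42] -> [-48] -> -48
  [22, -50, 41, -28] -> [-50, -28] -> [-55, -33] -> [-55, -33] -> [-56, -34] -> [-62, -40] -> -62
  [-44, -7, 16, 10, -29, -3] -> [-44, -7, -29, -3] -> [-49, -12, -34, -8] -> [-49, -34, -12, -8] -> [-50, -35, -13, -9] -> [-56, -41, -19, -15] -> -56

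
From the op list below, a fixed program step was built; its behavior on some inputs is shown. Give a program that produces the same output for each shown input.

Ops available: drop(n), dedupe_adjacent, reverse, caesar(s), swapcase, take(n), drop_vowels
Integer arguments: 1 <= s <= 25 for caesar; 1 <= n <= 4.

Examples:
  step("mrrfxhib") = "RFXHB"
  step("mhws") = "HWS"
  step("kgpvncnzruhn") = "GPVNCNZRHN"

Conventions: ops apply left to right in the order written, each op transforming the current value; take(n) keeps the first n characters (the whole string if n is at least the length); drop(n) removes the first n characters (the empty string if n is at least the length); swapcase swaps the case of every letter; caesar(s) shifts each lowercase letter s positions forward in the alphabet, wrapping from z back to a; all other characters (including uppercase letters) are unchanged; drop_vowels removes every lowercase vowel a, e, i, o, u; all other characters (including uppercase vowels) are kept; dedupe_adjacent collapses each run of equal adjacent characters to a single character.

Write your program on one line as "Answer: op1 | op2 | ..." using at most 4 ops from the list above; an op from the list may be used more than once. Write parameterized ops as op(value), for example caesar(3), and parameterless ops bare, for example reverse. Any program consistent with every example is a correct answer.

dedupe_adjacent | drop_vowels | swapcase | drop(1)

Check, running the answer program on each example:
  "mrrfxhib" -> "mrfxhib" -> "mrfxhb" -> "MRFXHB" -> "RFXHB"
  "mhws" -> "mhws" -> "mhws" -> "MHWS" -> "HWS"
  "kgpvncnzruhn" -> "kgpvncnzruhn" -> "kgpvncnzrhn" -> "KGPVNCNZRHN" -> "GPVNCNZRHN"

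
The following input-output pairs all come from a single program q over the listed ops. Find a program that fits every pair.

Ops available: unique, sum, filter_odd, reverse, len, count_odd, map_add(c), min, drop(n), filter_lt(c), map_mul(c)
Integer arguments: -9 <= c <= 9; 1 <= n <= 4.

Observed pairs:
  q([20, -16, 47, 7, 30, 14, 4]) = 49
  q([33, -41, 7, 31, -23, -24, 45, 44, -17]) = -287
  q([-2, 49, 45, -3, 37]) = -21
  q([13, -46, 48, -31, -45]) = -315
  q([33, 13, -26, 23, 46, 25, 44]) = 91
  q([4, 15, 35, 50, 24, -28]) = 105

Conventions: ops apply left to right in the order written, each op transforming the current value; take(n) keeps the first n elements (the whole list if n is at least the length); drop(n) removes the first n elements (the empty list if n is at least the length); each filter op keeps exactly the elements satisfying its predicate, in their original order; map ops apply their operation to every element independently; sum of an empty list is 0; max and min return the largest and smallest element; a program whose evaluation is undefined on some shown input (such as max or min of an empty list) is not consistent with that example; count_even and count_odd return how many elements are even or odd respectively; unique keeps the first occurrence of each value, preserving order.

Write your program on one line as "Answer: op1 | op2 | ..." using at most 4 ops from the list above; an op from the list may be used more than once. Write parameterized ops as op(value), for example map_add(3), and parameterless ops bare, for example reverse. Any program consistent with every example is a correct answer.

filter_odd | map_mul(7) | reverse | min

Check, running the answer program on each example:
  [20, -16, 47, 7, 30, 14, 4] -> [47, 7] -> [329, 49] -> [49, 329] -> 49
  [33, -41, 7, 31, -23, -24, 45, 44, -17] -> [33, -41, 7, 31, -23, 45, -17] -> [231, -287, 49, 217, -161, 315, -119] -> [-119, 315, -161, 217, 49, -287, 231] -> -287
  [-2, 49, 45, -3, 37] -> [49, 45, -3, 37] -> [343, 315, -21, 259] -> [259, -21, 315, 343] -> -21
  [13, -46, 48, -31, -45] -> [13, -31, -45] -> [91, -217, -315] -> [-315, -217, 91] -> -315
  [33, 13, -26, 23, 46, 25, 44] -> [33, 13, 23, 25] -> [231, 91, 161, 175] -> [175, 161, 91, 231] -> 91
  [4, 15, 35, 50, 24, -28] -> [15, 35] -> [105, 245] -> [245, 105] -> 105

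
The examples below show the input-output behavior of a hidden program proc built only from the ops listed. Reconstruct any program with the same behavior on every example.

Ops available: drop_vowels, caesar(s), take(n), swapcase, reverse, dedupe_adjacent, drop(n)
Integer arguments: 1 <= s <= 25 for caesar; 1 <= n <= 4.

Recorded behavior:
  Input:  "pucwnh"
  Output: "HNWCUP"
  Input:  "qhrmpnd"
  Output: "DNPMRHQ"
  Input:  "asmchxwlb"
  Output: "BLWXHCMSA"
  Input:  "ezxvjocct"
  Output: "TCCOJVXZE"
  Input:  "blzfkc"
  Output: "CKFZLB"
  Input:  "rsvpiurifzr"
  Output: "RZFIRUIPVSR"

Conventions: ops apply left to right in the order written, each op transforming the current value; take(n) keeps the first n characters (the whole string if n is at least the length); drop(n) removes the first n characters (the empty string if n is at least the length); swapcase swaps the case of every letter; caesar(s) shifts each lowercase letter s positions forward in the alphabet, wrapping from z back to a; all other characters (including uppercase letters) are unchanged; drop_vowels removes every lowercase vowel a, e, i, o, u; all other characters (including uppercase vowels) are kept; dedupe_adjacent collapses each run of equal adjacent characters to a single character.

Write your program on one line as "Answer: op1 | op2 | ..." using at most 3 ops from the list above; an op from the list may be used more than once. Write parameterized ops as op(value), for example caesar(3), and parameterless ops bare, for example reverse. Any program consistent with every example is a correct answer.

swapcase | reverse

Check, running the answer program on each example:
  "pucwnh" -> "PUCWNH" -> "HNWCUP"
  "qhrmpnd" -> "QHRMPND" -> "DNPMRHQ"
  "asmchxwlb" -> "ASMCHXWLB" -> "BLWXHCMSA"
  "ezxvjocct" -> "EZXVJOCCT" -> "TCCOJVXZE"
  "blzfkc" -> "BLZFKC" -> "CKFZLB"
  "rsvpiurifzr" -> "RSVPIURIFZR" -> "RZFIRUIPVSR"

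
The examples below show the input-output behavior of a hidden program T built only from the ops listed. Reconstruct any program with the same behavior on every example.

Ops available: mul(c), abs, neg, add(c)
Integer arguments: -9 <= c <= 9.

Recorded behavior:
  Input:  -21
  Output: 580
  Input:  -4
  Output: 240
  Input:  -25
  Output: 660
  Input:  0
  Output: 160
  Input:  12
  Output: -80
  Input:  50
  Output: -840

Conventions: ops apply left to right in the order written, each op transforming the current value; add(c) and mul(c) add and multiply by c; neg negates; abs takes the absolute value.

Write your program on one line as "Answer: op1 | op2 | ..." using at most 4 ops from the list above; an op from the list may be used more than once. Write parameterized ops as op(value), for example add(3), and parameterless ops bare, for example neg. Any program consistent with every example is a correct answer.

neg | add(8) | mul(5) | mul(4)

Check, running the answer program on each example:
  -21 -> 21 -> 29 -> 145 -> 580
  -4 -> 4 -> 12 -> 60 -> 240
  -25 -> 25 -> 33 -> 165 -> 660
  0 -> 0 -> 8 -> 40 -> 160
  12 -> -12 -> -4 -> -20 -> -80
  50 -> -50 -> -42 -> -210 -> -840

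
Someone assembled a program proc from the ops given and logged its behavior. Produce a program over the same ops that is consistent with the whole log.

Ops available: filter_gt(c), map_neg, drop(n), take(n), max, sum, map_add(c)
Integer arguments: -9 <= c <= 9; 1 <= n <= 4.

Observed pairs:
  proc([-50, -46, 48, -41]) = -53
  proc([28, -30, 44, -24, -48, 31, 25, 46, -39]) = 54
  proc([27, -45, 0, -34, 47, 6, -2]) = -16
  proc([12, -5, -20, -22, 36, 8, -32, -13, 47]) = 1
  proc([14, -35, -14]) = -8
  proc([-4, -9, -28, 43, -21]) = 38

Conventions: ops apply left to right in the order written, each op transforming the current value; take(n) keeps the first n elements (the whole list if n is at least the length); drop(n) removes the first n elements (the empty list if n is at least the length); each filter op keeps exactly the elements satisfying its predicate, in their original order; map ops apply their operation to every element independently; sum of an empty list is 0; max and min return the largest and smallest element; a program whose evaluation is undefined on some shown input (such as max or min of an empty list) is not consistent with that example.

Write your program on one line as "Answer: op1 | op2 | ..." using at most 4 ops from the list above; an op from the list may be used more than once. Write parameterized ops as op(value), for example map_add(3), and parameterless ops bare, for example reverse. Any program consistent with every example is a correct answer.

take(4) | map_add(9) | sum

Check, running the answer program on each example:
  [-50, -46, 48, -41] -> [-50, -46, 48, -41] -> [-41, -37, 57, -32] -> -53
  [28, -30, 44, -24, -48, 31, 25, 46, -39] -> [28, -30, 44, -24] -> [37, -21, 53, -15] -> 54
  [27, -45, 0, -34, 47, 6, -2] -> [27, -45, 0, -34] -> [36, -36, 9, -25] -> -16
  [12, -5, -20, -22, 36, 8, -32, -13, 47] -> [12, -5, -20, -22] -> [21, 4, -11, -13] -> 1
  [14, -35, -14] -> [14, -35, -14] -> [23, -26, -5] -> -8
  [-4, -9, -28, 43, -21] -> [-4, -9, -28, 43] -> [5, 0, -19, 52] -> 38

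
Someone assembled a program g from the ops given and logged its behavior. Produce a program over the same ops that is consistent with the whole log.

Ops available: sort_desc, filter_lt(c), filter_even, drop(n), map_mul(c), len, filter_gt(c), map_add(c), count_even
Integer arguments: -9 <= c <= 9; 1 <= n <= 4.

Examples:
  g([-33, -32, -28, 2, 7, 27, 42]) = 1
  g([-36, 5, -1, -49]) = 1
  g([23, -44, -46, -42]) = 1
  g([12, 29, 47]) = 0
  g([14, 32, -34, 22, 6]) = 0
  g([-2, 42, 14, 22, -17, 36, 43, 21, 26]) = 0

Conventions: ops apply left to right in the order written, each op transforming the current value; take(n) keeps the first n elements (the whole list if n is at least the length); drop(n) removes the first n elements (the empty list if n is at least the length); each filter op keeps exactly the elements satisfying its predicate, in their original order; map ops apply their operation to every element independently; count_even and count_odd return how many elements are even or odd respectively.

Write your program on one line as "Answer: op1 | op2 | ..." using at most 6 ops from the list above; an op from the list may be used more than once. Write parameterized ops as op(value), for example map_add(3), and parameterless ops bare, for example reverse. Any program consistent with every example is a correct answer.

map_mul(-3) | filter_gt(0) | map_mul(-3) | drop(2) | len

Check, running the answer program on each example:
  [-33, -32, -28, 2, 7, 27, 42] -> [99, 96, 84, -6, -21, -81, -126] -> [99, 96, 84] -> [-297, -288, -252] -> [-252] -> 1
  [-36, 5, -1, -49] -> [108, -15, 3, 147] -> [108, 3, 147] -> [-324, -9, -441] -> [-441] -> 1
  [23, -44, -46, -42] -> [-69, 132, 138, 126] -> [132, 138, 126] -> [-396, -414, -378] -> [-378] -> 1
  [12, 29, 47] -> [-36, -87, -141] -> [] -> [] -> [] -> 0
  [14, 32, -34, 22, 6] -> [-42, -96, 102, -66, -18] -> [102] -> [-306] -> [] -> 0
  [-2, 42, 14, 22, -17, 36, 43, 21, 26] -> [6, -126, -42, -66, 51, -108, -129, -63, -78] -> [6, 51] -> [-18, -153] -> [] -> 0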